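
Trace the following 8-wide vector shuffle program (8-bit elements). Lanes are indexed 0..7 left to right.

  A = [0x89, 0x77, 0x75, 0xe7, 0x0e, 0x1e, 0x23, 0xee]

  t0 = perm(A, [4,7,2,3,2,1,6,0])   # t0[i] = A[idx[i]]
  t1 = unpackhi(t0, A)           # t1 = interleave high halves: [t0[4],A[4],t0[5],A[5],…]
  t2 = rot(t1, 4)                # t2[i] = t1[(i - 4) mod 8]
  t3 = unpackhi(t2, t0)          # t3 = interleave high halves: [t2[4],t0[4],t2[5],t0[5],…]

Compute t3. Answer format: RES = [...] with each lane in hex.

RES = [ 0x75  0x75  0x0e  0x77  0x77  0x23  0x1e  0x89 ]

  t0: 0e ee 75 e7 75 77 23 89
  t1: 75 0e 77 1e 23 23 89 ee
  t2: 23 23 89 ee 75 0e 77 1e
  t3: 75 75 0e 77 77 23 1e 89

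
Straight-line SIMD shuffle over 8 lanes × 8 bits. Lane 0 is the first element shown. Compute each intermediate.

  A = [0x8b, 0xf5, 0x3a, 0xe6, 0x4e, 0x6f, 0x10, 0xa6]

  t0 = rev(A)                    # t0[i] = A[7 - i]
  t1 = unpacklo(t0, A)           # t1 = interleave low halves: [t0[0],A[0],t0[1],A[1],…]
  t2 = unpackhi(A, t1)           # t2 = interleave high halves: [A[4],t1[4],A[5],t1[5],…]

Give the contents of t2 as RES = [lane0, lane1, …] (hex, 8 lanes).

→ t0 |a6|10|6f|4e|e6|3a|f5|8b|
→ t1 |a6|8b|10|f5|6f|3a|4e|e6|
→ t2 |4e|6f|6f|3a|10|4e|a6|e6|

RES = [0x4e, 0x6f, 0x6f, 0x3a, 0x10, 0x4e, 0xa6, 0xe6]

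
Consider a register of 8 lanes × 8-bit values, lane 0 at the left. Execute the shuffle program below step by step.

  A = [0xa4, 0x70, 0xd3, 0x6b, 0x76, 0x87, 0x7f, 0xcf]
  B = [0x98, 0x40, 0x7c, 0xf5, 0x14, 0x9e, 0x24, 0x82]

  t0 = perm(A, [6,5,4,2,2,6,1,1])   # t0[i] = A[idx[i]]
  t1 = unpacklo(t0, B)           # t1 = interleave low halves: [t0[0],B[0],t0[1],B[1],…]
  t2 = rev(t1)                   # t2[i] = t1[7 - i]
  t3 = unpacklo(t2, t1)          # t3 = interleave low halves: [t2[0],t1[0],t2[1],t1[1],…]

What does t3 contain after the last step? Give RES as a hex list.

→ t0 |7f|87|76|d3|d3|7f|70|70|
→ t1 |7f|98|87|40|76|7c|d3|f5|
→ t2 |f5|d3|7c|76|40|87|98|7f|
→ t3 |f5|7f|d3|98|7c|87|76|40|

RES = [ 0xf5  0x7f  0xd3  0x98  0x7c  0x87  0x76  0x40 ]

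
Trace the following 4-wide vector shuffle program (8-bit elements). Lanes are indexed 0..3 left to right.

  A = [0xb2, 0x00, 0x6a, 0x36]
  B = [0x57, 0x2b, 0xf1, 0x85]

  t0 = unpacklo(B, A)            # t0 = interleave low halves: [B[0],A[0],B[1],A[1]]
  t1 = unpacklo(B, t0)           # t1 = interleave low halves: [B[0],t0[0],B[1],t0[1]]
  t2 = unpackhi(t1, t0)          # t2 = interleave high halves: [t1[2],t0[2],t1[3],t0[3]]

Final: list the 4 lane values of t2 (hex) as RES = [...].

RES = [0x2b, 0x2b, 0xb2, 0x00]

t0 = [0x57, 0xb2, 0x2b, 0x00]
t1 = [0x57, 0x57, 0x2b, 0xb2]
t2 = [0x2b, 0x2b, 0xb2, 0x00]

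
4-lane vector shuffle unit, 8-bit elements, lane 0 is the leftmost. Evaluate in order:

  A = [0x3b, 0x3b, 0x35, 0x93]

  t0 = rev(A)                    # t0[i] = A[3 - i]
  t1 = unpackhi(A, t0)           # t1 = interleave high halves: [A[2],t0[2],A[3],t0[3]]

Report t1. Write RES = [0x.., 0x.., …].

t0 = [0x93, 0x35, 0x3b, 0x3b]
t1 = [0x35, 0x3b, 0x93, 0x3b]

RES = [0x35, 0x3b, 0x93, 0x3b]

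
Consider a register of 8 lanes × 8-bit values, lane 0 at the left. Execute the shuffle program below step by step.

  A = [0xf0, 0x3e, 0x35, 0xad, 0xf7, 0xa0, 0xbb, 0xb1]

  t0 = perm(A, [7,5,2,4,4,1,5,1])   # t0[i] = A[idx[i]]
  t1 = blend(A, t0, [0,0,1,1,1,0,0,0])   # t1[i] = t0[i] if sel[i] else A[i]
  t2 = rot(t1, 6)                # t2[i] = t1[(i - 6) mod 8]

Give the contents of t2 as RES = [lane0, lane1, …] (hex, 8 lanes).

RES = [ 0x35  0xf7  0xf7  0xa0  0xbb  0xb1  0xf0  0x3e ]

→ t0 |b1|a0|35|f7|f7|3e|a0|3e|
→ t1 |f0|3e|35|f7|f7|a0|bb|b1|
→ t2 |35|f7|f7|a0|bb|b1|f0|3e|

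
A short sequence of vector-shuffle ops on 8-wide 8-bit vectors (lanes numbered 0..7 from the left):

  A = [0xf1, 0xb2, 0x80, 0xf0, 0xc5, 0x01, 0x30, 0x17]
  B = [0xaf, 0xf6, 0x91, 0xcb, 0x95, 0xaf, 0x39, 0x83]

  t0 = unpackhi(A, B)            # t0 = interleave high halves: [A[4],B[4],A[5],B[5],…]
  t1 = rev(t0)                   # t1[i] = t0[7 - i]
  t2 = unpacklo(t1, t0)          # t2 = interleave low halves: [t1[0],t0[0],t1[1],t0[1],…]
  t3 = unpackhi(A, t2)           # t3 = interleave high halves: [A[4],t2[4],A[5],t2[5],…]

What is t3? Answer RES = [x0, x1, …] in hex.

RES = [ 0xc5  0x39  0x01  0x01  0x30  0x30  0x17  0xaf ]

t0 = [0xc5, 0x95, 0x01, 0xaf, 0x30, 0x39, 0x17, 0x83]
t1 = [0x83, 0x17, 0x39, 0x30, 0xaf, 0x01, 0x95, 0xc5]
t2 = [0x83, 0xc5, 0x17, 0x95, 0x39, 0x01, 0x30, 0xaf]
t3 = [0xc5, 0x39, 0x01, 0x01, 0x30, 0x30, 0x17, 0xaf]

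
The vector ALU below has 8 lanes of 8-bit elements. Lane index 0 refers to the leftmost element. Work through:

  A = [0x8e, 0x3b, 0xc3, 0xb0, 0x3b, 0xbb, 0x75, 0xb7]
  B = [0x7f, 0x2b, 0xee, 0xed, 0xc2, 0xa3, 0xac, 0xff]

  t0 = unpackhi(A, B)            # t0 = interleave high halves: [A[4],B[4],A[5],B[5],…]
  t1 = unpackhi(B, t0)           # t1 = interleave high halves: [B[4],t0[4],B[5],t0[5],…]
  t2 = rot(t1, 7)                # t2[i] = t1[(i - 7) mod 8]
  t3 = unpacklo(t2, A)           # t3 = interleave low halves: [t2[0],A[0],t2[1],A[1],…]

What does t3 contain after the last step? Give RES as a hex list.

t0 = [0x3b, 0xc2, 0xbb, 0xa3, 0x75, 0xac, 0xb7, 0xff]
t1 = [0xc2, 0x75, 0xa3, 0xac, 0xac, 0xb7, 0xff, 0xff]
t2 = [0x75, 0xa3, 0xac, 0xac, 0xb7, 0xff, 0xff, 0xc2]
t3 = [0x75, 0x8e, 0xa3, 0x3b, 0xac, 0xc3, 0xac, 0xb0]

RES = [ 0x75  0x8e  0xa3  0x3b  0xac  0xc3  0xac  0xb0 ]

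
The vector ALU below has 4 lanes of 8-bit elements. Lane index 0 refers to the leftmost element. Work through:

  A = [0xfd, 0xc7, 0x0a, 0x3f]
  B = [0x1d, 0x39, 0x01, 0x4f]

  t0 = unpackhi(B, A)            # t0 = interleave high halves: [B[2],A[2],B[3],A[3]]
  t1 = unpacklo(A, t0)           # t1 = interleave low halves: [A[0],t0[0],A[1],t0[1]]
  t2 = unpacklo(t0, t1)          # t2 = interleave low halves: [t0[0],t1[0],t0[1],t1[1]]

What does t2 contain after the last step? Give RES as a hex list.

  t0: 01 0a 4f 3f
  t1: fd 01 c7 0a
  t2: 01 fd 0a 01

RES = [ 0x01  0xfd  0x0a  0x01 ]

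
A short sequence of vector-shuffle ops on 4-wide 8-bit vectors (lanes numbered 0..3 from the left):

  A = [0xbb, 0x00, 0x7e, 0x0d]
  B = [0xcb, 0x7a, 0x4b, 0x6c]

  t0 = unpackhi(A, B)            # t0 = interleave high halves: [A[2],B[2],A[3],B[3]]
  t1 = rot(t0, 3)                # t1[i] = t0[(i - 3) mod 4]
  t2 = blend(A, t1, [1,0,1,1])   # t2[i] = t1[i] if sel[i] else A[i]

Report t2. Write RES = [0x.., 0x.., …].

RES = [ 0x4b  0x00  0x6c  0x7e ]

  t0: 7e 4b 0d 6c
  t1: 4b 0d 6c 7e
  t2: 4b 00 6c 7e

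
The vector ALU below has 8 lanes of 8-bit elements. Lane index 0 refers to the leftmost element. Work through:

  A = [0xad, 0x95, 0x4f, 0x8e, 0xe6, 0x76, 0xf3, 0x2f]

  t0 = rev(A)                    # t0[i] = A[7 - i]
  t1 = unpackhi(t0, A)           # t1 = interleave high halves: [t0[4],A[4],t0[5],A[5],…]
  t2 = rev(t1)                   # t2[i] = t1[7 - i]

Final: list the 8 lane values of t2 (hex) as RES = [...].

t0 = [0x2f, 0xf3, 0x76, 0xe6, 0x8e, 0x4f, 0x95, 0xad]
t1 = [0x8e, 0xe6, 0x4f, 0x76, 0x95, 0xf3, 0xad, 0x2f]
t2 = [0x2f, 0xad, 0xf3, 0x95, 0x76, 0x4f, 0xe6, 0x8e]

RES = [ 0x2f  0xad  0xf3  0x95  0x76  0x4f  0xe6  0x8e ]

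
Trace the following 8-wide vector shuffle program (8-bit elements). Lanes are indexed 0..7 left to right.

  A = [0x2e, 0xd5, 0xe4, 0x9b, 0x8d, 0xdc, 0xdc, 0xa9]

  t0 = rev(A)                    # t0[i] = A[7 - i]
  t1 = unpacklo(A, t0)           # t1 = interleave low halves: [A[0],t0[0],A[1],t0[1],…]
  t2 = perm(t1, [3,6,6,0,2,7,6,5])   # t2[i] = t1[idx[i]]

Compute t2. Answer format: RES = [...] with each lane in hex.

→ t0 |a9|dc|dc|8d|9b|e4|d5|2e|
→ t1 |2e|a9|d5|dc|e4|dc|9b|8d|
→ t2 |dc|9b|9b|2e|d5|8d|9b|dc|

RES = [ 0xdc  0x9b  0x9b  0x2e  0xd5  0x8d  0x9b  0xdc ]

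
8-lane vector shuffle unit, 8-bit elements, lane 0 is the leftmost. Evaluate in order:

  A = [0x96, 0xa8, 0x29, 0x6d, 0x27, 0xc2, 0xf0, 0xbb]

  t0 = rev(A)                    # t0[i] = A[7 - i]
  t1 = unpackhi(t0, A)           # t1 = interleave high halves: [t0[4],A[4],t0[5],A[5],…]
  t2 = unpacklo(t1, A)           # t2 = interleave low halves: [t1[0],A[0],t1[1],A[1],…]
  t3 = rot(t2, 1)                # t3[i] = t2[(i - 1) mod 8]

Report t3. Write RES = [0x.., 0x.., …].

→ t0 |bb|f0|c2|27|6d|29|a8|96|
→ t1 |6d|27|29|c2|a8|f0|96|bb|
→ t2 |6d|96|27|a8|29|29|c2|6d|
→ t3 |6d|6d|96|27|a8|29|29|c2|

RES = [0x6d, 0x6d, 0x96, 0x27, 0xa8, 0x29, 0x29, 0xc2]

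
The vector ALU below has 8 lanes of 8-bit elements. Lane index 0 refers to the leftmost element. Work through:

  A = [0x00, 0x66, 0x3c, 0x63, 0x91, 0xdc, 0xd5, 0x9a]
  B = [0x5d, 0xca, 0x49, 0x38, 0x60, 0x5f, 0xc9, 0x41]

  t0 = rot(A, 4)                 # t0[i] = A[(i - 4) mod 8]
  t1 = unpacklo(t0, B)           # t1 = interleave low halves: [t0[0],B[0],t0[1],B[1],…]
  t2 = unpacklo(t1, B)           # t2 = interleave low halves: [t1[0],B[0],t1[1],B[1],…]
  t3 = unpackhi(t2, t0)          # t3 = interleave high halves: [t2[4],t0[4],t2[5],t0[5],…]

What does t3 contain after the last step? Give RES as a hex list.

  t0: 91 dc d5 9a 00 66 3c 63
  t1: 91 5d dc ca d5 49 9a 38
  t2: 91 5d 5d ca dc 49 ca 38
  t3: dc 00 49 66 ca 3c 38 63

RES = [0xdc, 0x00, 0x49, 0x66, 0xca, 0x3c, 0x38, 0x63]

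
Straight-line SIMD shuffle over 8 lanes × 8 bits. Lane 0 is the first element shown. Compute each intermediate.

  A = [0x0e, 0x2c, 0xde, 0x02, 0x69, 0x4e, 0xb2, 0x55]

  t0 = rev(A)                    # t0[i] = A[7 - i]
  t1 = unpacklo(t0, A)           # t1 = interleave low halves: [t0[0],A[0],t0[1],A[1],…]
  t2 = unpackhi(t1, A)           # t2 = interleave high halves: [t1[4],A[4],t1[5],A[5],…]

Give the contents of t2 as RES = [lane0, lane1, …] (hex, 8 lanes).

RES = [ 0x4e  0x69  0xde  0x4e  0x69  0xb2  0x02  0x55 ]

  t0: 55 b2 4e 69 02 de 2c 0e
  t1: 55 0e b2 2c 4e de 69 02
  t2: 4e 69 de 4e 69 b2 02 55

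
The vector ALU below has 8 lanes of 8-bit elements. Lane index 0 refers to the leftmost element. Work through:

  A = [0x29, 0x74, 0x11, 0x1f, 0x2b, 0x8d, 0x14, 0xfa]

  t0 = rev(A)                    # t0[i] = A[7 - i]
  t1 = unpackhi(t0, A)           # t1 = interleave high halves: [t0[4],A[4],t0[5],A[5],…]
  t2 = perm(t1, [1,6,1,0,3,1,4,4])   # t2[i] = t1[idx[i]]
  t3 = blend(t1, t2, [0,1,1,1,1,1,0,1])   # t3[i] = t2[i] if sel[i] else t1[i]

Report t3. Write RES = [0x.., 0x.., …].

  t0: fa 14 8d 2b 1f 11 74 29
  t1: 1f 2b 11 8d 74 14 29 fa
  t2: 2b 29 2b 1f 8d 2b 74 74
  t3: 1f 29 2b 1f 8d 2b 29 74

RES = [0x1f, 0x29, 0x2b, 0x1f, 0x8d, 0x2b, 0x29, 0x74]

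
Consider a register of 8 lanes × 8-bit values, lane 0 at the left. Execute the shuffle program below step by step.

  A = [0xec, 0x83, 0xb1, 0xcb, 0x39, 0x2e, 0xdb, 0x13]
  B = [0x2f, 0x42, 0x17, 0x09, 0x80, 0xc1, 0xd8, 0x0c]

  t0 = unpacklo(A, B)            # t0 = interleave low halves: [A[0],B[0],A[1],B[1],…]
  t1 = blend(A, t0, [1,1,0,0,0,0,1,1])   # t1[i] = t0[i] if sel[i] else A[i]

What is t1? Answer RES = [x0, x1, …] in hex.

RES = [ 0xec  0x2f  0xb1  0xcb  0x39  0x2e  0xcb  0x09 ]

→ t0 |ec|2f|83|42|b1|17|cb|09|
→ t1 |ec|2f|b1|cb|39|2e|cb|09|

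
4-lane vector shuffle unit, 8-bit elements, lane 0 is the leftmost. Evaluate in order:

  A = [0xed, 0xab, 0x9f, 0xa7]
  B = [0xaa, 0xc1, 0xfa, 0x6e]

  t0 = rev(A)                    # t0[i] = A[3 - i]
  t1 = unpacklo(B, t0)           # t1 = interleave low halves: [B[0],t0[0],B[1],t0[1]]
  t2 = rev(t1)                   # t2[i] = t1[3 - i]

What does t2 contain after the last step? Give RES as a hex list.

RES = [0x9f, 0xc1, 0xa7, 0xaa]

t0 = [0xa7, 0x9f, 0xab, 0xed]
t1 = [0xaa, 0xa7, 0xc1, 0x9f]
t2 = [0x9f, 0xc1, 0xa7, 0xaa]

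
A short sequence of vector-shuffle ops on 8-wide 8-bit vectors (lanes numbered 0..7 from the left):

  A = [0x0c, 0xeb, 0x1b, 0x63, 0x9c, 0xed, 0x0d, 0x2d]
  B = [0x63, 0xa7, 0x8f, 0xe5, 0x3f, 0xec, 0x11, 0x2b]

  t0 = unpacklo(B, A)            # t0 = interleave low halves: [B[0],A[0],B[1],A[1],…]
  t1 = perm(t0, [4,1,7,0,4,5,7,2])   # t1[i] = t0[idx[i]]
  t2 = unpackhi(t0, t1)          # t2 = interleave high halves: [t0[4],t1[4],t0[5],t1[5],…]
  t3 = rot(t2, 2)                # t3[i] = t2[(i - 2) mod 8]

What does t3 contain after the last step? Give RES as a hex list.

t0 = [0x63, 0x0c, 0xa7, 0xeb, 0x8f, 0x1b, 0xe5, 0x63]
t1 = [0x8f, 0x0c, 0x63, 0x63, 0x8f, 0x1b, 0x63, 0xa7]
t2 = [0x8f, 0x8f, 0x1b, 0x1b, 0xe5, 0x63, 0x63, 0xa7]
t3 = [0x63, 0xa7, 0x8f, 0x8f, 0x1b, 0x1b, 0xe5, 0x63]

RES = [0x63, 0xa7, 0x8f, 0x8f, 0x1b, 0x1b, 0xe5, 0x63]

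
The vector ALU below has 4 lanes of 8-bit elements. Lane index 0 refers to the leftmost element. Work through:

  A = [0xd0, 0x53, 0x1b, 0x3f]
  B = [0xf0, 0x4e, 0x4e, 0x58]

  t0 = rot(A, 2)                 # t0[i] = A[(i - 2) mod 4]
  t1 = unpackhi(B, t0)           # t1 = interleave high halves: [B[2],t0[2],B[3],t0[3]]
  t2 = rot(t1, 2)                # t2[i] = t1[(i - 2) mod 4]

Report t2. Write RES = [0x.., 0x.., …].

t0 = [0x1b, 0x3f, 0xd0, 0x53]
t1 = [0x4e, 0xd0, 0x58, 0x53]
t2 = [0x58, 0x53, 0x4e, 0xd0]

RES = [0x58, 0x53, 0x4e, 0xd0]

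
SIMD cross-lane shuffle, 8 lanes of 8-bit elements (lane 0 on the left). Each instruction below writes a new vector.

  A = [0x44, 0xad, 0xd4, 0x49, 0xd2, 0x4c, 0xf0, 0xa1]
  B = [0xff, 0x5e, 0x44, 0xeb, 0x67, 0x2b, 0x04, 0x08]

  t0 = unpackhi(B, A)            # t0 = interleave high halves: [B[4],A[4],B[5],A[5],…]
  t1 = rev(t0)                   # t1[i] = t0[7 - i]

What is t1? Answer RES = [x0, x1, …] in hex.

→ t0 |67|d2|2b|4c|04|f0|08|a1|
→ t1 |a1|08|f0|04|4c|2b|d2|67|

RES = [ 0xa1  0x08  0xf0  0x04  0x4c  0x2b  0xd2  0x67 ]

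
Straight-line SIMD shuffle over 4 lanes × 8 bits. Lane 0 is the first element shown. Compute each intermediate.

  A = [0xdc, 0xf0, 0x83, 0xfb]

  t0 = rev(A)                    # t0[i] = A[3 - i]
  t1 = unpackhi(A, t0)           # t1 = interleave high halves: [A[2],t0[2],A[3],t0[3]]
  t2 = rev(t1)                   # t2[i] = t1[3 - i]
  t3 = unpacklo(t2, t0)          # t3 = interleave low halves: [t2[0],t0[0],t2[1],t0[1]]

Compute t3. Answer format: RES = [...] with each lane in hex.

→ t0 |fb|83|f0|dc|
→ t1 |83|f0|fb|dc|
→ t2 |dc|fb|f0|83|
→ t3 |dc|fb|fb|83|

RES = [ 0xdc  0xfb  0xfb  0x83 ]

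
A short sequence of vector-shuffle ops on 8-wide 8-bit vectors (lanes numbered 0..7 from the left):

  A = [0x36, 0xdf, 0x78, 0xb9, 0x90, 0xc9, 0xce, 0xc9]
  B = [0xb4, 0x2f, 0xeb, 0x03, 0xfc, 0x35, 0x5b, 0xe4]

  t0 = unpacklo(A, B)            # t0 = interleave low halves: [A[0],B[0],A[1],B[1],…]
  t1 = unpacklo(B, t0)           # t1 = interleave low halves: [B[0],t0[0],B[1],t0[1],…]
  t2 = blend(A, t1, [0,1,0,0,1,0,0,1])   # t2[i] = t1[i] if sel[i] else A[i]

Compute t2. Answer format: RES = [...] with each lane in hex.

  t0: 36 b4 df 2f 78 eb b9 03
  t1: b4 36 2f b4 eb df 03 2f
  t2: 36 36 78 b9 eb c9 ce 2f

RES = [0x36, 0x36, 0x78, 0xb9, 0xeb, 0xc9, 0xce, 0x2f]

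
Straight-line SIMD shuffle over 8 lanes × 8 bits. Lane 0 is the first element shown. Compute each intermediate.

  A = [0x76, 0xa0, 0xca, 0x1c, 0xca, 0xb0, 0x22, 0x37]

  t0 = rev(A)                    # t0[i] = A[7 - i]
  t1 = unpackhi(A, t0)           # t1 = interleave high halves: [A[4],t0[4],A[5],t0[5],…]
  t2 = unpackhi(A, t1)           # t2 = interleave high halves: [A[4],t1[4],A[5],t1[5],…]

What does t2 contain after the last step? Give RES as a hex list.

t0 = [0x37, 0x22, 0xb0, 0xca, 0x1c, 0xca, 0xa0, 0x76]
t1 = [0xca, 0x1c, 0xb0, 0xca, 0x22, 0xa0, 0x37, 0x76]
t2 = [0xca, 0x22, 0xb0, 0xa0, 0x22, 0x37, 0x37, 0x76]

RES = [0xca, 0x22, 0xb0, 0xa0, 0x22, 0x37, 0x37, 0x76]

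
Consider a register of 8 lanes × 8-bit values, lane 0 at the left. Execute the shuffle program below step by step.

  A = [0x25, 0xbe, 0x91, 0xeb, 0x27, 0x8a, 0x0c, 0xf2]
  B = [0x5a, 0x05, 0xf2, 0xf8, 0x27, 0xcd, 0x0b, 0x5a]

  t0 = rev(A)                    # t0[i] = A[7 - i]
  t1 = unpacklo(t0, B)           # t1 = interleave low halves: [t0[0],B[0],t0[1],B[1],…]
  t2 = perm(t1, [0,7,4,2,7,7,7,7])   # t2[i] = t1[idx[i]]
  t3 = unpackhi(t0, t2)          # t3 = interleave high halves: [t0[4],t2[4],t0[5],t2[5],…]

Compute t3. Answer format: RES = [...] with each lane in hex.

→ t0 |f2|0c|8a|27|eb|91|be|25|
→ t1 |f2|5a|0c|05|8a|f2|27|f8|
→ t2 |f2|f8|8a|0c|f8|f8|f8|f8|
→ t3 |eb|f8|91|f8|be|f8|25|f8|

RES = [0xeb, 0xf8, 0x91, 0xf8, 0xbe, 0xf8, 0x25, 0xf8]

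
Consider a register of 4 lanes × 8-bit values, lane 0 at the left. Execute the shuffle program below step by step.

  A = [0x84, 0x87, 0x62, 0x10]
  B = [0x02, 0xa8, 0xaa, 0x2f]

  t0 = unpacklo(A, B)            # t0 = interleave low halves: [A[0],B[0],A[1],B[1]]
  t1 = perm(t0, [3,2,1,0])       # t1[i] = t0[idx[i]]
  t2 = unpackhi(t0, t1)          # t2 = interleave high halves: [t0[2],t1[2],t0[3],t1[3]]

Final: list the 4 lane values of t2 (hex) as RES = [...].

t0 = [0x84, 0x02, 0x87, 0xa8]
t1 = [0xa8, 0x87, 0x02, 0x84]
t2 = [0x87, 0x02, 0xa8, 0x84]

RES = [ 0x87  0x02  0xa8  0x84 ]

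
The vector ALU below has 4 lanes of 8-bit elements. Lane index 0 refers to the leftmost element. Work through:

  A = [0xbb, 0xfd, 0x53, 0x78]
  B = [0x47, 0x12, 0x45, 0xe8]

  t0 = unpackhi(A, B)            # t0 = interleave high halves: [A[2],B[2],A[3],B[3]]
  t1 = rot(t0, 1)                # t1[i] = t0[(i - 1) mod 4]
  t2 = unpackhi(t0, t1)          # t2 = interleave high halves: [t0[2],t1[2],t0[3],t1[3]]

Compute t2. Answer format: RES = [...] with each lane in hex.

→ t0 |53|45|78|e8|
→ t1 |e8|53|45|78|
→ t2 |78|45|e8|78|

RES = [ 0x78  0x45  0xe8  0x78 ]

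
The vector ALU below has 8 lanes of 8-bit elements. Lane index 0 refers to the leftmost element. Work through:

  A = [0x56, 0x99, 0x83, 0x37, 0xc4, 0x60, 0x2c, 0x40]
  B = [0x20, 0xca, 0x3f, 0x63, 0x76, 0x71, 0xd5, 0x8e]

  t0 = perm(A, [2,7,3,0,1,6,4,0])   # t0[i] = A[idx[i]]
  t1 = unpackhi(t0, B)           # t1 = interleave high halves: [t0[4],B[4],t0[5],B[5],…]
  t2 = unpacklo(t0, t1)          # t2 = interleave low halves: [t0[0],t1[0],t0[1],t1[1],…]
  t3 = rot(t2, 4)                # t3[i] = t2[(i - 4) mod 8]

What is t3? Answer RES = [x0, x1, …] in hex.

RES = [0x37, 0x2c, 0x56, 0x71, 0x83, 0x99, 0x40, 0x76]

→ t0 |83|40|37|56|99|2c|c4|56|
→ t1 |99|76|2c|71|c4|d5|56|8e|
→ t2 |83|99|40|76|37|2c|56|71|
→ t3 |37|2c|56|71|83|99|40|76|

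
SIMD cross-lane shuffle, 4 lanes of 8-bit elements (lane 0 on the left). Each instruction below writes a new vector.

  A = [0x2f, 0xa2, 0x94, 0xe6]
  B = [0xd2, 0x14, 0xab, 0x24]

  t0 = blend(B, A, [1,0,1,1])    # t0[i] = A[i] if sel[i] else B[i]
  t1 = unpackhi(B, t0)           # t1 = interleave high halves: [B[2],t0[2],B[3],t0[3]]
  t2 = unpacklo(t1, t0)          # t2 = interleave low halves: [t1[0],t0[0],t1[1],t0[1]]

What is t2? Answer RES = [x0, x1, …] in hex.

t0 = [0x2f, 0x14, 0x94, 0xe6]
t1 = [0xab, 0x94, 0x24, 0xe6]
t2 = [0xab, 0x2f, 0x94, 0x14]

RES = [ 0xab  0x2f  0x94  0x14 ]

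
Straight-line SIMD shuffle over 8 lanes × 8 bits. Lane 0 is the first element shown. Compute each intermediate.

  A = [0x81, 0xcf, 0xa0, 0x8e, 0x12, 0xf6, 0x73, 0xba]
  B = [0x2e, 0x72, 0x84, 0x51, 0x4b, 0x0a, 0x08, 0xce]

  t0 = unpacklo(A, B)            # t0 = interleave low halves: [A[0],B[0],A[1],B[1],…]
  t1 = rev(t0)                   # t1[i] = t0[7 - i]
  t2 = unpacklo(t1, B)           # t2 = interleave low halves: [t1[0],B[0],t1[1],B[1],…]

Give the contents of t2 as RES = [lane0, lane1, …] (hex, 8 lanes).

→ t0 |81|2e|cf|72|a0|84|8e|51|
→ t1 |51|8e|84|a0|72|cf|2e|81|
→ t2 |51|2e|8e|72|84|84|a0|51|

RES = [ 0x51  0x2e  0x8e  0x72  0x84  0x84  0xa0  0x51 ]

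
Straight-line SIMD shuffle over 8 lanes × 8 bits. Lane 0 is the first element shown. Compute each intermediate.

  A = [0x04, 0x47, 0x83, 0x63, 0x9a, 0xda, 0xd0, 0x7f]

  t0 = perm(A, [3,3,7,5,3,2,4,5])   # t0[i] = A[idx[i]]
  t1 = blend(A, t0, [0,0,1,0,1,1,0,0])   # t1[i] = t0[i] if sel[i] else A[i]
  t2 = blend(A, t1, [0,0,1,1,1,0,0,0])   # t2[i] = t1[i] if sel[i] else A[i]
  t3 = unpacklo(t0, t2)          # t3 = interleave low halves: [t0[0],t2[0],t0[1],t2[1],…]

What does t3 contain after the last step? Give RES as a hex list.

t0 = [0x63, 0x63, 0x7f, 0xda, 0x63, 0x83, 0x9a, 0xda]
t1 = [0x04, 0x47, 0x7f, 0x63, 0x63, 0x83, 0xd0, 0x7f]
t2 = [0x04, 0x47, 0x7f, 0x63, 0x63, 0xda, 0xd0, 0x7f]
t3 = [0x63, 0x04, 0x63, 0x47, 0x7f, 0x7f, 0xda, 0x63]

RES = [ 0x63  0x04  0x63  0x47  0x7f  0x7f  0xda  0x63 ]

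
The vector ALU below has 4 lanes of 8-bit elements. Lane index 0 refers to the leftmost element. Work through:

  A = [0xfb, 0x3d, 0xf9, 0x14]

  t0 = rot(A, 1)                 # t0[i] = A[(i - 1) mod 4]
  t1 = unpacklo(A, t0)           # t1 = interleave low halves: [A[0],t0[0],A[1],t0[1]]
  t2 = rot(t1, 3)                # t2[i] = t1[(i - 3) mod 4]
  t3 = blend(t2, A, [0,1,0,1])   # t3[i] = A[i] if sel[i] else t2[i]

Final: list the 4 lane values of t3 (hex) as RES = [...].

  t0: 14 fb 3d f9
  t1: fb 14 3d fb
  t2: 14 3d fb fb
  t3: 14 3d fb 14

RES = [ 0x14  0x3d  0xfb  0x14 ]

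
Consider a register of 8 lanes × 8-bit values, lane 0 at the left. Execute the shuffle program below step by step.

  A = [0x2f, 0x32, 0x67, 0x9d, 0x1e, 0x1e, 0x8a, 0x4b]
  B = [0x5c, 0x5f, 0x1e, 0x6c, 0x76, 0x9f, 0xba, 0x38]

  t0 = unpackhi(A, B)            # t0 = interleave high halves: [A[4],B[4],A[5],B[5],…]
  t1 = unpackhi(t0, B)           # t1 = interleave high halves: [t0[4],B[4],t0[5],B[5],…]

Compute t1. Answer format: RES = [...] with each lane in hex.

  t0: 1e 76 1e 9f 8a ba 4b 38
  t1: 8a 76 ba 9f 4b ba 38 38

RES = [ 0x8a  0x76  0xba  0x9f  0x4b  0xba  0x38  0x38 ]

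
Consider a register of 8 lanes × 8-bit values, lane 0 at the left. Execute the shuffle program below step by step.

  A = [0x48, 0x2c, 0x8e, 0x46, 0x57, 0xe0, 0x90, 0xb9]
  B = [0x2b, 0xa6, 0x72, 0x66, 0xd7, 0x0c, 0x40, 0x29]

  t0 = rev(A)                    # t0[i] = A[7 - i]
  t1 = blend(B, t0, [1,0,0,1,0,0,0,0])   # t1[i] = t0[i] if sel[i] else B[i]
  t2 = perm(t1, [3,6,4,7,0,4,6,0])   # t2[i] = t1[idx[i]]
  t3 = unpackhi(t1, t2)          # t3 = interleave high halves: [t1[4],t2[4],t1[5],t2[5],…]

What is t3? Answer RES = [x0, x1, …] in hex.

t0 = [0xb9, 0x90, 0xe0, 0x57, 0x46, 0x8e, 0x2c, 0x48]
t1 = [0xb9, 0xa6, 0x72, 0x57, 0xd7, 0x0c, 0x40, 0x29]
t2 = [0x57, 0x40, 0xd7, 0x29, 0xb9, 0xd7, 0x40, 0xb9]
t3 = [0xd7, 0xb9, 0x0c, 0xd7, 0x40, 0x40, 0x29, 0xb9]

RES = [0xd7, 0xb9, 0x0c, 0xd7, 0x40, 0x40, 0x29, 0xb9]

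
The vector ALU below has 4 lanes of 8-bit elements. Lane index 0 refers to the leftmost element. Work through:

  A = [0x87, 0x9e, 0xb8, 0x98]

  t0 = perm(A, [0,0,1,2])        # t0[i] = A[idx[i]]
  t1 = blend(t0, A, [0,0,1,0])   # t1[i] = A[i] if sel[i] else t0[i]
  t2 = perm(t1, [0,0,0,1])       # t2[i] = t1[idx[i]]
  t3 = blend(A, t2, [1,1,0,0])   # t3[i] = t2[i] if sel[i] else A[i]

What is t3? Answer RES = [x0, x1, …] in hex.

RES = [ 0x87  0x87  0xb8  0x98 ]

  t0: 87 87 9e b8
  t1: 87 87 b8 b8
  t2: 87 87 87 87
  t3: 87 87 b8 98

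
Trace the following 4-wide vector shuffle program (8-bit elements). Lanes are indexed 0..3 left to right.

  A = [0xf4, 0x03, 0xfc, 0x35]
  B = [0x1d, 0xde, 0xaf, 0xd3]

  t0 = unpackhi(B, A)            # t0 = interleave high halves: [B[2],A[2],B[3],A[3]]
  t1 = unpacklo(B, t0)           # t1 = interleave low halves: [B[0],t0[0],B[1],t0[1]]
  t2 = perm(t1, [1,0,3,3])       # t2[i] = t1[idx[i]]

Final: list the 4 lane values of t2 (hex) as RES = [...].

RES = [0xaf, 0x1d, 0xfc, 0xfc]

→ t0 |af|fc|d3|35|
→ t1 |1d|af|de|fc|
→ t2 |af|1d|fc|fc|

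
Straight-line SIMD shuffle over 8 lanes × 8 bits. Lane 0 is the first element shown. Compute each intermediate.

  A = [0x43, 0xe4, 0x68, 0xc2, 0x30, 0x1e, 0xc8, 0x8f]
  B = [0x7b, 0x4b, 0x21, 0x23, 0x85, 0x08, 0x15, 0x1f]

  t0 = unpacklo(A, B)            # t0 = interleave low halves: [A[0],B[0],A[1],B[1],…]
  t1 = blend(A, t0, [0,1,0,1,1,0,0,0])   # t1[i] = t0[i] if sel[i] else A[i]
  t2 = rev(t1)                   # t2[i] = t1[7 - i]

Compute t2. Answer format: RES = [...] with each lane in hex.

t0 = [0x43, 0x7b, 0xe4, 0x4b, 0x68, 0x21, 0xc2, 0x23]
t1 = [0x43, 0x7b, 0x68, 0x4b, 0x68, 0x1e, 0xc8, 0x8f]
t2 = [0x8f, 0xc8, 0x1e, 0x68, 0x4b, 0x68, 0x7b, 0x43]

RES = [ 0x8f  0xc8  0x1e  0x68  0x4b  0x68  0x7b  0x43 ]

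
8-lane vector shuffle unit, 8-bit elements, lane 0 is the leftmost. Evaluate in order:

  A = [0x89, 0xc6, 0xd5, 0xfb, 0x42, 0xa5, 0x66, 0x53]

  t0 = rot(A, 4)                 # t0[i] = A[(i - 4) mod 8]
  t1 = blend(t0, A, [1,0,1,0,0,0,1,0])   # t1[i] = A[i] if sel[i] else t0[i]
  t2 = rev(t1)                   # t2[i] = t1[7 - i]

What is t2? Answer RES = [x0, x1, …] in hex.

→ t0 |42|a5|66|53|89|c6|d5|fb|
→ t1 |89|a5|d5|53|89|c6|66|fb|
→ t2 |fb|66|c6|89|53|d5|a5|89|

RES = [0xfb, 0x66, 0xc6, 0x89, 0x53, 0xd5, 0xa5, 0x89]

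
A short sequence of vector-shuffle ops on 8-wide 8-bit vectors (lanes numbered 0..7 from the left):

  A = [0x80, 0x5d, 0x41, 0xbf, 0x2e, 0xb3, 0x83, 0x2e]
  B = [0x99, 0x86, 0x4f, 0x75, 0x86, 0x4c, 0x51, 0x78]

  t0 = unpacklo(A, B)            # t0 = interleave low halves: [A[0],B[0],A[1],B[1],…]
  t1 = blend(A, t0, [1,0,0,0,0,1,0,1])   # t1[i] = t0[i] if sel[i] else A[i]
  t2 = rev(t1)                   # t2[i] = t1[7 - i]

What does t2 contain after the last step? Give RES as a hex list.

  t0: 80 99 5d 86 41 4f bf 75
  t1: 80 5d 41 bf 2e 4f 83 75
  t2: 75 83 4f 2e bf 41 5d 80

RES = [0x75, 0x83, 0x4f, 0x2e, 0xbf, 0x41, 0x5d, 0x80]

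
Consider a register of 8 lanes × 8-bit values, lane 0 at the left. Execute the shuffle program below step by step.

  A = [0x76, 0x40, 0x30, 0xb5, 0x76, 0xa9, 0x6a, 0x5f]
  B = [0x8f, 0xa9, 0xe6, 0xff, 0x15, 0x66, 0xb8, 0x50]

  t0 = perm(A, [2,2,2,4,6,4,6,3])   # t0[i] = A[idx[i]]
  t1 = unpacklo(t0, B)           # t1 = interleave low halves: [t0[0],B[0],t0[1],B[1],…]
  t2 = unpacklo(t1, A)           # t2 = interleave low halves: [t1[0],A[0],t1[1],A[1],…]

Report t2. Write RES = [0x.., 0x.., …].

→ t0 |30|30|30|76|6a|76|6a|b5|
→ t1 |30|8f|30|a9|30|e6|76|ff|
→ t2 |30|76|8f|40|30|30|a9|b5|

RES = [ 0x30  0x76  0x8f  0x40  0x30  0x30  0xa9  0xb5 ]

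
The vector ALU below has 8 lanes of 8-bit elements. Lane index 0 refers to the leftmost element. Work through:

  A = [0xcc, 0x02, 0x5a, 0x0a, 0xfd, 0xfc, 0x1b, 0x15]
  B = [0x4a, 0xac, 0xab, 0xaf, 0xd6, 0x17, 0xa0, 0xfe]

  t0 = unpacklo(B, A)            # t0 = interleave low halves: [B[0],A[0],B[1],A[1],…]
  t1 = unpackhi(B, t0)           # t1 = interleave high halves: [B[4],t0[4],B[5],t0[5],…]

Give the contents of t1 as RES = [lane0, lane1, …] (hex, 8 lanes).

t0 = [0x4a, 0xcc, 0xac, 0x02, 0xab, 0x5a, 0xaf, 0x0a]
t1 = [0xd6, 0xab, 0x17, 0x5a, 0xa0, 0xaf, 0xfe, 0x0a]

RES = [0xd6, 0xab, 0x17, 0x5a, 0xa0, 0xaf, 0xfe, 0x0a]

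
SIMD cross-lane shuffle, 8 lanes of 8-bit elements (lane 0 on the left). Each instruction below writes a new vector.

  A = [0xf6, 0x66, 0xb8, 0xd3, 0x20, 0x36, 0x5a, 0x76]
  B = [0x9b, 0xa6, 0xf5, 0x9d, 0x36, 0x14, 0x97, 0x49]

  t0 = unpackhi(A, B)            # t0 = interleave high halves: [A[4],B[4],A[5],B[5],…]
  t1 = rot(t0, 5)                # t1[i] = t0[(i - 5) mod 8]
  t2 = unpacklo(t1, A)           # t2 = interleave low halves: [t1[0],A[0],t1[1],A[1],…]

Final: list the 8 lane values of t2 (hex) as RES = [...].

RES = [ 0x14  0xf6  0x5a  0x66  0x97  0xb8  0x76  0xd3 ]

t0 = [0x20, 0x36, 0x36, 0x14, 0x5a, 0x97, 0x76, 0x49]
t1 = [0x14, 0x5a, 0x97, 0x76, 0x49, 0x20, 0x36, 0x36]
t2 = [0x14, 0xf6, 0x5a, 0x66, 0x97, 0xb8, 0x76, 0xd3]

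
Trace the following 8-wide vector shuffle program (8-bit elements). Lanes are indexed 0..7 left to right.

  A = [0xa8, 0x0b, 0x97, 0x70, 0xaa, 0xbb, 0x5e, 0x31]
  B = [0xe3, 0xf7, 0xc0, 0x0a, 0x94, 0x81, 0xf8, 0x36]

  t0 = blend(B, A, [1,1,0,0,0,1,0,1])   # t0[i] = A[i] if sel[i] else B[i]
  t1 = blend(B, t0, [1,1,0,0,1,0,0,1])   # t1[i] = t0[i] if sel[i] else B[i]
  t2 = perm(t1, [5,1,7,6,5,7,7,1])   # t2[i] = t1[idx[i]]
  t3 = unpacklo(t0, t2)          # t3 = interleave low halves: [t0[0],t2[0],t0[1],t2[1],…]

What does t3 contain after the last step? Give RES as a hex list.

RES = [0xa8, 0x81, 0x0b, 0x0b, 0xc0, 0x31, 0x0a, 0xf8]

→ t0 |a8|0b|c0|0a|94|bb|f8|31|
→ t1 |a8|0b|c0|0a|94|81|f8|31|
→ t2 |81|0b|31|f8|81|31|31|0b|
→ t3 |a8|81|0b|0b|c0|31|0a|f8|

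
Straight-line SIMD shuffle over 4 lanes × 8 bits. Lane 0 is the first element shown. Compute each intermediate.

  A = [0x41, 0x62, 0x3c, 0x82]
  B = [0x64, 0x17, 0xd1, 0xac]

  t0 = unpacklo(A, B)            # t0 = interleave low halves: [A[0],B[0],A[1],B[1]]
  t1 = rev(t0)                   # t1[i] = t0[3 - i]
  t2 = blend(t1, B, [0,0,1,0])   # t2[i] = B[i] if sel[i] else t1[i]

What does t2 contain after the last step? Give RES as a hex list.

RES = [0x17, 0x62, 0xd1, 0x41]

t0 = [0x41, 0x64, 0x62, 0x17]
t1 = [0x17, 0x62, 0x64, 0x41]
t2 = [0x17, 0x62, 0xd1, 0x41]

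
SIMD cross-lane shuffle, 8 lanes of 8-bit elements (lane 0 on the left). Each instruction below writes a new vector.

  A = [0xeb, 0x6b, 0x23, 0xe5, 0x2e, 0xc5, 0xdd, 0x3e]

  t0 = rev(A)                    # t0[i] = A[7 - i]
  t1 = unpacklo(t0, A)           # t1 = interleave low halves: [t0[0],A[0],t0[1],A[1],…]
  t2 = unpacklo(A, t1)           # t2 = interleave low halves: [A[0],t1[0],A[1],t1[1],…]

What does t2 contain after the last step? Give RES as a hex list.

  t0: 3e dd c5 2e e5 23 6b eb
  t1: 3e eb dd 6b c5 23 2e e5
  t2: eb 3e 6b eb 23 dd e5 6b

RES = [0xeb, 0x3e, 0x6b, 0xeb, 0x23, 0xdd, 0xe5, 0x6b]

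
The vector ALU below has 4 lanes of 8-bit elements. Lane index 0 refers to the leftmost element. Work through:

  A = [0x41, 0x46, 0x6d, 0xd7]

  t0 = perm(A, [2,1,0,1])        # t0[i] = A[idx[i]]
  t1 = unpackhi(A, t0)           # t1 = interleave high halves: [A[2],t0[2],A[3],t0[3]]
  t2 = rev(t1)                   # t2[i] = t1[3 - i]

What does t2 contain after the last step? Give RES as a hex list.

RES = [0x46, 0xd7, 0x41, 0x6d]

→ t0 |6d|46|41|46|
→ t1 |6d|41|d7|46|
→ t2 |46|d7|41|6d|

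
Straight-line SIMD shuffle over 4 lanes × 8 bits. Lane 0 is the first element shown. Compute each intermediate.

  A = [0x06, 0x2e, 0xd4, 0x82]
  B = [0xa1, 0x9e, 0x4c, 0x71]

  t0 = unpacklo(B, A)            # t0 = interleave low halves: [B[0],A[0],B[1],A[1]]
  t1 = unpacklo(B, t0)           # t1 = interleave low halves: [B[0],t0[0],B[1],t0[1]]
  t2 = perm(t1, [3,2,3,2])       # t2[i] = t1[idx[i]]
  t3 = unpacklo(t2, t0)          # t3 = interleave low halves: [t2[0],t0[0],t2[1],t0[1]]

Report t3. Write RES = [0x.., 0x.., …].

RES = [0x06, 0xa1, 0x9e, 0x06]

  t0: a1 06 9e 2e
  t1: a1 a1 9e 06
  t2: 06 9e 06 9e
  t3: 06 a1 9e 06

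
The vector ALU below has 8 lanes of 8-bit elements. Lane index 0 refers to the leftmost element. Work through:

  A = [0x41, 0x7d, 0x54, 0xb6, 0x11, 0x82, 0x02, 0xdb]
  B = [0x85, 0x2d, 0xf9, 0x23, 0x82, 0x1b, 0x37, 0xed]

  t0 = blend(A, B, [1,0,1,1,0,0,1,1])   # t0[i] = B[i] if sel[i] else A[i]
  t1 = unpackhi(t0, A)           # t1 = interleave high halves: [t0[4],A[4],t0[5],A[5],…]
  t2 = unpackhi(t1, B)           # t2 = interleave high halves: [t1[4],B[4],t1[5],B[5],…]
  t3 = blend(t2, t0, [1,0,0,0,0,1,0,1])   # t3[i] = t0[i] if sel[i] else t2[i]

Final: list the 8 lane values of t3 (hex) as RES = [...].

→ t0 |85|7d|f9|23|11|82|37|ed|
→ t1 |11|11|82|82|37|02|ed|db|
→ t2 |37|82|02|1b|ed|37|db|ed|
→ t3 |85|82|02|1b|ed|82|db|ed|

RES = [ 0x85  0x82  0x02  0x1b  0xed  0x82  0xdb  0xed ]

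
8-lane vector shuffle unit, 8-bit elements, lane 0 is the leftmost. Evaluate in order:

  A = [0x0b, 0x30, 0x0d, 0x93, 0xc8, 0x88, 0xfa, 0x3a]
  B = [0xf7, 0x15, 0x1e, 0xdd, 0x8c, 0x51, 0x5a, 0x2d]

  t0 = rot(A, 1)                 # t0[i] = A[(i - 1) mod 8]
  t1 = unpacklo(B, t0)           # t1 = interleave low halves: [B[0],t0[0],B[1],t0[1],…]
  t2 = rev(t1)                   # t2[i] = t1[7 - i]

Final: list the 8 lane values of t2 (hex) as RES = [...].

t0 = [0x3a, 0x0b, 0x30, 0x0d, 0x93, 0xc8, 0x88, 0xfa]
t1 = [0xf7, 0x3a, 0x15, 0x0b, 0x1e, 0x30, 0xdd, 0x0d]
t2 = [0x0d, 0xdd, 0x30, 0x1e, 0x0b, 0x15, 0x3a, 0xf7]

RES = [0x0d, 0xdd, 0x30, 0x1e, 0x0b, 0x15, 0x3a, 0xf7]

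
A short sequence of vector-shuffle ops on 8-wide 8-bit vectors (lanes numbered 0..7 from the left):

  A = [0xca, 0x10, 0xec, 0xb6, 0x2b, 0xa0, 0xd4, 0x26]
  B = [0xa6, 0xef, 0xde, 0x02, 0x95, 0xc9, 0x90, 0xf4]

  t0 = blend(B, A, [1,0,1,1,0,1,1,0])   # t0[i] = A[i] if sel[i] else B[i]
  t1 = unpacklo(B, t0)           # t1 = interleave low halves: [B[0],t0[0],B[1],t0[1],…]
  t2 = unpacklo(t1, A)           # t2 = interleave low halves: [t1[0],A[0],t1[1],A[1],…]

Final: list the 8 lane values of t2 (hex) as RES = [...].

RES = [0xa6, 0xca, 0xca, 0x10, 0xef, 0xec, 0xef, 0xb6]

→ t0 |ca|ef|ec|b6|95|a0|d4|f4|
→ t1 |a6|ca|ef|ef|de|ec|02|b6|
→ t2 |a6|ca|ca|10|ef|ec|ef|b6|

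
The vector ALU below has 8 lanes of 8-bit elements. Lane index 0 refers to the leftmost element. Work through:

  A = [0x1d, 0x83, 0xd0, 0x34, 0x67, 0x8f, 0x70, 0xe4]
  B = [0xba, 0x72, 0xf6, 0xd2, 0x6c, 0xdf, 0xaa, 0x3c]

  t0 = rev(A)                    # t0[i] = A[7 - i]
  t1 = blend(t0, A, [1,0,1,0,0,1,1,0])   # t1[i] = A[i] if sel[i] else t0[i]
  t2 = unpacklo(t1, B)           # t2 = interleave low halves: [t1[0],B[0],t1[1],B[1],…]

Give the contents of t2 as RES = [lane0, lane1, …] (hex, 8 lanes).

RES = [0x1d, 0xba, 0x70, 0x72, 0xd0, 0xf6, 0x67, 0xd2]

t0 = [0xe4, 0x70, 0x8f, 0x67, 0x34, 0xd0, 0x83, 0x1d]
t1 = [0x1d, 0x70, 0xd0, 0x67, 0x34, 0x8f, 0x70, 0x1d]
t2 = [0x1d, 0xba, 0x70, 0x72, 0xd0, 0xf6, 0x67, 0xd2]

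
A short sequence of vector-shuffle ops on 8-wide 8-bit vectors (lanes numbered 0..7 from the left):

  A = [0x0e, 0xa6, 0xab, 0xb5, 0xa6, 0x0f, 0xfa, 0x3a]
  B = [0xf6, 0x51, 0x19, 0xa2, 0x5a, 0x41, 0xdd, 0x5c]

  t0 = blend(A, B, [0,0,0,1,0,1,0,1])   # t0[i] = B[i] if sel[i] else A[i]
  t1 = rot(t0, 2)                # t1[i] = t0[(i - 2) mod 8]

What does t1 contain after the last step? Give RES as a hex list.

→ t0 |0e|a6|ab|a2|a6|41|fa|5c|
→ t1 |fa|5c|0e|a6|ab|a2|a6|41|

RES = [ 0xfa  0x5c  0x0e  0xa6  0xab  0xa2  0xa6  0x41 ]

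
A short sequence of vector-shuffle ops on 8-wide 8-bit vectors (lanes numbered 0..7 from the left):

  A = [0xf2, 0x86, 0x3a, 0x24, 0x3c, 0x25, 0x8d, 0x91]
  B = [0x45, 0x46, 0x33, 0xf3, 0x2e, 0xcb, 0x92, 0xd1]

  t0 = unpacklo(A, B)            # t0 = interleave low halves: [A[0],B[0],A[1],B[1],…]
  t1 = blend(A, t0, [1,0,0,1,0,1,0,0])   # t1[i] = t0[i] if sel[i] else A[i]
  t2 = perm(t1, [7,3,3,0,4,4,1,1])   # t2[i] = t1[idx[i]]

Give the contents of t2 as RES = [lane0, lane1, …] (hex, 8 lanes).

→ t0 |f2|45|86|46|3a|33|24|f3|
→ t1 |f2|86|3a|46|3c|33|8d|91|
→ t2 |91|46|46|f2|3c|3c|86|86|

RES = [0x91, 0x46, 0x46, 0xf2, 0x3c, 0x3c, 0x86, 0x86]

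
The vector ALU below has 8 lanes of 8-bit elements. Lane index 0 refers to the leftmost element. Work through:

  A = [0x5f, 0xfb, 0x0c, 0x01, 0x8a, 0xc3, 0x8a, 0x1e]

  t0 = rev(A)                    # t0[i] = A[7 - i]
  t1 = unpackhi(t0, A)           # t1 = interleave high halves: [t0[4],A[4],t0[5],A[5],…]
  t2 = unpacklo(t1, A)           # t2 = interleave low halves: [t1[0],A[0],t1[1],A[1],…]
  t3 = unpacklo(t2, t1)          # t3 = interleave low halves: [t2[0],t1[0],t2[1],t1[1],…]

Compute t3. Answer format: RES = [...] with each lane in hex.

  t0: 1e 8a c3 8a 01 0c fb 5f
  t1: 01 8a 0c c3 fb 8a 5f 1e
  t2: 01 5f 8a fb 0c 0c c3 01
  t3: 01 01 5f 8a 8a 0c fb c3

RES = [ 0x01  0x01  0x5f  0x8a  0x8a  0x0c  0xfb  0xc3 ]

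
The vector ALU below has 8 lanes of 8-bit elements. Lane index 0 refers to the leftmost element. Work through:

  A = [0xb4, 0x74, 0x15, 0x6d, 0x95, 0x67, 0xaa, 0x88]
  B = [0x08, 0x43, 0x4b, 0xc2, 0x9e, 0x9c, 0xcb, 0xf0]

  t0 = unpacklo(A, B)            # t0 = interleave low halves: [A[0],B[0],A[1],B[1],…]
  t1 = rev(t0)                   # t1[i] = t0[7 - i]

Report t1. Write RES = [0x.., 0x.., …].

RES = [0xc2, 0x6d, 0x4b, 0x15, 0x43, 0x74, 0x08, 0xb4]

  t0: b4 08 74 43 15 4b 6d c2
  t1: c2 6d 4b 15 43 74 08 b4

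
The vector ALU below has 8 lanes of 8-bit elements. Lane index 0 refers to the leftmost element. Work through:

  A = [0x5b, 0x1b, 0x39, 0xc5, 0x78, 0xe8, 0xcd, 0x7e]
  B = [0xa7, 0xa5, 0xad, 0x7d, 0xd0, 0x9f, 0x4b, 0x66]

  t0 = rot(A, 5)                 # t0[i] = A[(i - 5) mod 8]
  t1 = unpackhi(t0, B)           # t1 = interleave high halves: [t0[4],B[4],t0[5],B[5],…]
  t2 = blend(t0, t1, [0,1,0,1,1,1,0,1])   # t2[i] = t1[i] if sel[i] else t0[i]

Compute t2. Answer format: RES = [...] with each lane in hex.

  t0: c5 78 e8 cd 7e 5b 1b 39
  t1: 7e d0 5b 9f 1b 4b 39 66
  t2: c5 d0 e8 9f 1b 4b 1b 66

RES = [ 0xc5  0xd0  0xe8  0x9f  0x1b  0x4b  0x1b  0x66 ]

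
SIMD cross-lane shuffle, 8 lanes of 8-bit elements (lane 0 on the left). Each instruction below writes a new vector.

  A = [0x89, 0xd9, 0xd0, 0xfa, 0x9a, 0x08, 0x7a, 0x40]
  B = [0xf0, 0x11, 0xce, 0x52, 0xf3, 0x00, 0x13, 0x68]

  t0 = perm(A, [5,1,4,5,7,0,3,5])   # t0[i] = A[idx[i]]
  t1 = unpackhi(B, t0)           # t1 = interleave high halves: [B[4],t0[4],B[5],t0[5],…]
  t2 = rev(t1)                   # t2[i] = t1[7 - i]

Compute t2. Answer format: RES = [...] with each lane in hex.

t0 = [0x08, 0xd9, 0x9a, 0x08, 0x40, 0x89, 0xfa, 0x08]
t1 = [0xf3, 0x40, 0x00, 0x89, 0x13, 0xfa, 0x68, 0x08]
t2 = [0x08, 0x68, 0xfa, 0x13, 0x89, 0x00, 0x40, 0xf3]

RES = [ 0x08  0x68  0xfa  0x13  0x89  0x00  0x40  0xf3 ]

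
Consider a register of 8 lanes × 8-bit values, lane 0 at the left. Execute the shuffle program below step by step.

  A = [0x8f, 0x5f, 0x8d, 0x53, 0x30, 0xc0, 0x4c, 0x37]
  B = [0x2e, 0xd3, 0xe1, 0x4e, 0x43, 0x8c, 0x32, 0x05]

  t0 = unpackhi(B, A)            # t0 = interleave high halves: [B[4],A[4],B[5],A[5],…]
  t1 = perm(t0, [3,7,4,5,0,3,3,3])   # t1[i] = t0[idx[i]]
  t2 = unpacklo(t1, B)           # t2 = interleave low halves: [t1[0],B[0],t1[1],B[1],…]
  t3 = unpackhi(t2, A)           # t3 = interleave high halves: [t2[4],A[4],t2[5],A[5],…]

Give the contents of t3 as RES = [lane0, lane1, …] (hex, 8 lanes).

→ t0 |43|30|8c|c0|32|4c|05|37|
→ t1 |c0|37|32|4c|43|c0|c0|c0|
→ t2 |c0|2e|37|d3|32|e1|4c|4e|
→ t3 |32|30|e1|c0|4c|4c|4e|37|

RES = [ 0x32  0x30  0xe1  0xc0  0x4c  0x4c  0x4e  0x37 ]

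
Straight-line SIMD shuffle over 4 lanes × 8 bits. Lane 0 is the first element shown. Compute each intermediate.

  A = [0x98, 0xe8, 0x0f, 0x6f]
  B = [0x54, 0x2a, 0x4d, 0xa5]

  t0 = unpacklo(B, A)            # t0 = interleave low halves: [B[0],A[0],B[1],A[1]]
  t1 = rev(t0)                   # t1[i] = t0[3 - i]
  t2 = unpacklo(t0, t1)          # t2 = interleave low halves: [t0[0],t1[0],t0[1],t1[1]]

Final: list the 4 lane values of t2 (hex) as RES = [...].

RES = [0x54, 0xe8, 0x98, 0x2a]

  t0: 54 98 2a e8
  t1: e8 2a 98 54
  t2: 54 e8 98 2a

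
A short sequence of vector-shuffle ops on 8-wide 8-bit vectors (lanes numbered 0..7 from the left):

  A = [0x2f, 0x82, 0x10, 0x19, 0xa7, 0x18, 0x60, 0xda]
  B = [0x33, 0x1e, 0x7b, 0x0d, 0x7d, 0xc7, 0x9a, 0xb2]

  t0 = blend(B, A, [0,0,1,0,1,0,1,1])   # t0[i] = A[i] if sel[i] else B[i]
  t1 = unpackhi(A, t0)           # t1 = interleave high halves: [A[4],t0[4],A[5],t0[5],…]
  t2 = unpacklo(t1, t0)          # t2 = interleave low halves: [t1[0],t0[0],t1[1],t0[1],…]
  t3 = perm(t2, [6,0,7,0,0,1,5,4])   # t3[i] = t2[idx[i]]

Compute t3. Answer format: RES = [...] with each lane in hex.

  t0: 33 1e 10 0d a7 c7 60 da
  t1: a7 a7 18 c7 60 60 da da
  t2: a7 33 a7 1e 18 10 c7 0d
  t3: c7 a7 0d a7 a7 33 10 18

RES = [0xc7, 0xa7, 0x0d, 0xa7, 0xa7, 0x33, 0x10, 0x18]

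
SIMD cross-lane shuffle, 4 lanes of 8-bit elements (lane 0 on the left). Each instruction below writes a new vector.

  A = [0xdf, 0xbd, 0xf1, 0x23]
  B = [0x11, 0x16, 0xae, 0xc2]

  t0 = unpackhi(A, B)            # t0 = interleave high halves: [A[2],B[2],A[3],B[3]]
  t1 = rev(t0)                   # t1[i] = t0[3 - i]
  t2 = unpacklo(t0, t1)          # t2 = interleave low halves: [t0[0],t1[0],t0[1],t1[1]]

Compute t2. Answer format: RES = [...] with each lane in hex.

t0 = [0xf1, 0xae, 0x23, 0xc2]
t1 = [0xc2, 0x23, 0xae, 0xf1]
t2 = [0xf1, 0xc2, 0xae, 0x23]

RES = [ 0xf1  0xc2  0xae  0x23 ]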